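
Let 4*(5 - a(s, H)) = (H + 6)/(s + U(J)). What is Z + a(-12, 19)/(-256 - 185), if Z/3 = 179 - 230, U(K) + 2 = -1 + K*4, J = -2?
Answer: -6208001/40572 ≈ -153.01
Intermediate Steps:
U(K) = -3 + 4*K (U(K) = -2 + (-1 + K*4) = -2 + (-1 + 4*K) = -3 + 4*K)
Z = -153 (Z = 3*(179 - 230) = 3*(-51) = -153)
a(s, H) = 5 - (6 + H)/(4*(-11 + s)) (a(s, H) = 5 - (H + 6)/(4*(s + (-3 + 4*(-2)))) = 5 - (6 + H)/(4*(s + (-3 - 8))) = 5 - (6 + H)/(4*(s - 11)) = 5 - (6 + H)/(4*(-11 + s)))
Z + a(-12, 19)/(-256 - 185) = -153 + ((-226 - 1*19 + 20*(-12))/(4*(-11 - 12)))/(-256 - 185) = -153 + ((¼)*(-226 - 19 - 240)/(-23))/(-441) = -153 - (-1)*(-485)/(1764*23) = -153 - 1/441*485/92 = -153 - 485/40572 = -6208001/40572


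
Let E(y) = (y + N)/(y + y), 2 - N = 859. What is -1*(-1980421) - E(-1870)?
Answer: 7406771813/3740 ≈ 1.9804e+6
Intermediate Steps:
N = -857 (N = 2 - 1*859 = 2 - 859 = -857)
E(y) = (-857 + y)/(2*y) (E(y) = (y - 857)/(y + y) = (-857 + y)/((2*y)) = (-857 + y)*(1/(2*y)) = (-857 + y)/(2*y))
-1*(-1980421) - E(-1870) = -1*(-1980421) - (-857 - 1870)/(2*(-1870)) = 1980421 - (-1)*(-2727)/(2*1870) = 1980421 - 1*2727/3740 = 1980421 - 2727/3740 = 7406771813/3740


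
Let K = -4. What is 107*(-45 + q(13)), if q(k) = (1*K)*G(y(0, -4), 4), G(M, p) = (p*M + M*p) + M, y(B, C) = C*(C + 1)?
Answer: -51039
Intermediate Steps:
y(B, C) = C*(1 + C)
G(M, p) = M + 2*M*p (G(M, p) = (M*p + M*p) + M = 2*M*p + M = M + 2*M*p)
q(k) = -432 (q(k) = (1*(-4))*((-4*(1 - 4))*(1 + 2*4)) = -4*(-4*(-3))*(1 + 8) = -48*9 = -4*108 = -432)
107*(-45 + q(13)) = 107*(-45 - 432) = 107*(-477) = -51039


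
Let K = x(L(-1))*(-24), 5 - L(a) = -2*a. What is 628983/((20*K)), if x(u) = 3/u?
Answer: -209661/160 ≈ -1310.4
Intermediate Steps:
L(a) = 5 + 2*a (L(a) = 5 - (-2)*a = 5 + 2*a)
K = -24 (K = (3/(5 + 2*(-1)))*(-24) = (3/(5 - 2))*(-24) = (3/3)*(-24) = (3*(⅓))*(-24) = 1*(-24) = -24)
628983/((20*K)) = 628983/((20*(-24))) = 628983/(-480) = 628983*(-1/480) = -209661/160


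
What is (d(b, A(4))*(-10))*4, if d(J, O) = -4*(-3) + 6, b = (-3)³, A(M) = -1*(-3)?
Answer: -720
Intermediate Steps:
A(M) = 3
b = -27
d(J, O) = 18 (d(J, O) = 12 + 6 = 18)
(d(b, A(4))*(-10))*4 = (18*(-10))*4 = -180*4 = -720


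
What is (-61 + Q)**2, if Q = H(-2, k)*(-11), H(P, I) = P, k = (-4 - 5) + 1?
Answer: 1521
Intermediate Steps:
k = -8 (k = -9 + 1 = -8)
Q = 22 (Q = -2*(-11) = 22)
(-61 + Q)**2 = (-61 + 22)**2 = (-39)**2 = 1521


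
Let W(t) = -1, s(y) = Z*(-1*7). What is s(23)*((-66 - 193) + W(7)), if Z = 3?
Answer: 5460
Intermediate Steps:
s(y) = -21 (s(y) = 3*(-1*7) = 3*(-7) = -21)
s(23)*((-66 - 193) + W(7)) = -21*((-66 - 193) - 1) = -21*(-259 - 1) = -21*(-260) = 5460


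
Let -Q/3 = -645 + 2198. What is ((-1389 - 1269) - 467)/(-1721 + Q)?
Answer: 625/1276 ≈ 0.48981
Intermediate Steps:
Q = -4659 (Q = -3*(-645 + 2198) = -3*1553 = -4659)
((-1389 - 1269) - 467)/(-1721 + Q) = ((-1389 - 1269) - 467)/(-1721 - 4659) = (-2658 - 467)/(-6380) = -3125*(-1/6380) = 625/1276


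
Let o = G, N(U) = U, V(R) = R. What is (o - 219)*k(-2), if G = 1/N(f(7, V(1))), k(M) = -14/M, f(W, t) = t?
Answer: -1526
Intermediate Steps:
G = 1 (G = 1/1 = 1)
o = 1
(o - 219)*k(-2) = (1 - 219)*(-14/(-2)) = -(-3052)*(-1)/2 = -218*7 = -1526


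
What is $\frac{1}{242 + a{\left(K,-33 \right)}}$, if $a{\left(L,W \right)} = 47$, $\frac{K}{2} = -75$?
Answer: $\frac{1}{289} \approx 0.0034602$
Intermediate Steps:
$K = -150$ ($K = 2 \left(-75\right) = -150$)
$\frac{1}{242 + a{\left(K,-33 \right)}} = \frac{1}{242 + 47} = \frac{1}{289}$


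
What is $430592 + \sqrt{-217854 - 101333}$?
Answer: $430592 + i \sqrt{319187} \approx 4.3059 \cdot 10^{5} + 564.97 i$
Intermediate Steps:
$430592 + \sqrt{-217854 - 101333} = 430592 + \sqrt{-319187} = 430592 + i \sqrt{319187}$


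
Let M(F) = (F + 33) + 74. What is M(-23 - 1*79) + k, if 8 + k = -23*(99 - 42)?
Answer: -1314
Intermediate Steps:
k = -1319 (k = -8 - 23*(99 - 42) = -8 - 23*57 = -8 - 1311 = -1319)
M(F) = 107 + F (M(F) = (33 + F) + 74 = 107 + F)
M(-23 - 1*79) + k = (107 + (-23 - 1*79)) - 1319 = (107 + (-23 - 79)) - 1319 = (107 - 102) - 1319 = 5 - 1319 = -1314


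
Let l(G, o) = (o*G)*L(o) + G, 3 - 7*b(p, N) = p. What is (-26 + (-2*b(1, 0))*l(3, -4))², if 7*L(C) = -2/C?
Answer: 1779556/2401 ≈ 741.17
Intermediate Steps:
L(C) = -2/(7*C) (L(C) = (-2/C)/7 = -2/(7*C))
b(p, N) = 3/7 - p/7
l(G, o) = 5*G/7 (l(G, o) = (o*G)*(-2/(7*o)) + G = (G*o)*(-2/(7*o)) + G = -2*G/7 + G = 5*G/7)
(-26 + (-2*b(1, 0))*l(3, -4))² = (-26 + (-2*(3/7 - ⅐*1))*((5/7)*3))² = (-26 - 2*(3/7 - ⅐)*(15/7))² = (-26 - 2*2/7*(15/7))² = (-26 - 4/7*15/7)² = (-26 - 60/49)² = (-1334/49)² = 1779556/2401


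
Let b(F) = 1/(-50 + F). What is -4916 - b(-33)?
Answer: -408027/83 ≈ -4916.0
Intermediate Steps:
-4916 - b(-33) = -4916 - 1/(-50 - 33) = -4916 - 1/(-83) = -4916 - 1*(-1/83) = -4916 + 1/83 = -408027/83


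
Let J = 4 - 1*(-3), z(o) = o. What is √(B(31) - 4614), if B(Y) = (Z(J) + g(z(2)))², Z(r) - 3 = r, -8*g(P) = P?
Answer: I*√72303/4 ≈ 67.223*I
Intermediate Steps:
g(P) = -P/8
J = 7 (J = 4 + 3 = 7)
Z(r) = 3 + r
B(Y) = 1521/16 (B(Y) = ((3 + 7) - ⅛*2)² = (10 - ¼)² = (39/4)² = 1521/16)
√(B(31) - 4614) = √(1521/16 - 4614) = √(-72303/16) = I*√72303/4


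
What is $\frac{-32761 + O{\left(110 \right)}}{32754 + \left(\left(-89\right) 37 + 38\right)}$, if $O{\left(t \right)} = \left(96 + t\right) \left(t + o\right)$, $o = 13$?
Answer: $- \frac{7423}{29499} \approx -0.25164$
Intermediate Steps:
$O{\left(t \right)} = \left(13 + t\right) \left(96 + t\right)$ ($O{\left(t \right)} = \left(96 + t\right) \left(t + 13\right) = \left(96 + t\right) \left(13 + t\right) = \left(13 + t\right) \left(96 + t\right)$)
$\frac{-32761 + O{\left(110 \right)}}{32754 + \left(\left(-89\right) 37 + 38\right)} = \frac{-32761 + \left(1248 + 110^{2} + 109 \cdot 110\right)}{32754 + \left(\left(-89\right) 37 + 38\right)} = \frac{-32761 + \left(1248 + 12100 + 11990\right)}{32754 + \left(-3293 + 38\right)} = \frac{-32761 + 25338}{32754 - 3255} = - \frac{7423}{29499}$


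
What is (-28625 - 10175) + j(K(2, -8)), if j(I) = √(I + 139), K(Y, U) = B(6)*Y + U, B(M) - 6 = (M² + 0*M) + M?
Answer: -38800 + √227 ≈ -38785.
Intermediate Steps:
B(M) = 6 + M + M² (B(M) = 6 + ((M² + 0*M) + M) = 6 + ((M² + 0) + M) = 6 + (M² + M) = 6 + (M + M²) = 6 + M + M²)
K(Y, U) = U + 48*Y (K(Y, U) = (6 + 6 + 6²)*Y + U = (6 + 6 + 36)*Y + U = 48*Y + U = U + 48*Y)
j(I) = √(139 + I)
(-28625 - 10175) + j(K(2, -8)) = (-28625 - 10175) + √(139 + (-8 + 48*2)) = -38800 + √(139 + (-8 + 96)) = -38800 + √(139 + 88) = -38800 + √227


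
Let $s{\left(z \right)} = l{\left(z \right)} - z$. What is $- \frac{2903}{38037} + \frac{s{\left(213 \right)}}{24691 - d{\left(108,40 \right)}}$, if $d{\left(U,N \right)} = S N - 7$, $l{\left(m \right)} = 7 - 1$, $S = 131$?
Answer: $- \frac{310919}{3575478} \approx -0.086959$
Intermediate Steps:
$l{\left(m \right)} = 6$ ($l{\left(m \right)} = 7 - 1 = 6$)
$d{\left(U,N \right)} = -7 + 131 N$ ($d{\left(U,N \right)} = 131 N - 7 = -7 + 131 N$)
$s{\left(z \right)} = 6 - z$
$- \frac{2903}{38037} + \frac{s{\left(213 \right)}}{24691 - d{\left(108,40 \right)}} = - \frac{2903}{38037} + \frac{6 - 213}{24691 - \left(-7 + 131 \cdot 40\right)} = \left(-2903\right) \frac{1}{38037} + \frac{6 - 213}{24691 - \left(-7 + 5240\right)} = - \frac{2903}{38037} - \frac{207}{24691 - 5233} = - \frac{2903}{38037} - \frac{207}{19458} = - \frac{2903}{38037} - \frac{1}{94} = - \frac{310919}{3575478}$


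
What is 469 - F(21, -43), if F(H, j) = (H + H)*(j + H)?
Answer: 1393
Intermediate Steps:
F(H, j) = 2*H*(H + j) (F(H, j) = (2*H)*(H + j) = 2*H*(H + j))
469 - F(21, -43) = 469 - 2*21*(21 - 43) = 469 - 2*21*(-22) = 469 - 1*(-924) = 469 + 924 = 1393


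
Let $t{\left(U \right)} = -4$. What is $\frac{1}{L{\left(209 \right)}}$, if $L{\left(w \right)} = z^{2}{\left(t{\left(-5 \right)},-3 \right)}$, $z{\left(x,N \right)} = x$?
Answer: $\frac{1}{16} \approx 0.0625$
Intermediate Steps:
$L{\left(w \right)} = 16$ ($L{\left(w \right)} = \left(-4\right)^{2} = 16$)
$\frac{1}{L{\left(209 \right)}} = \frac{1}{16}$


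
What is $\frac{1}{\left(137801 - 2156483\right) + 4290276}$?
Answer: $\frac{1}{2271594} \approx 4.4022 \cdot 10^{-7}$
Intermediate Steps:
$\frac{1}{\left(137801 - 2156483\right) + 4290276} = \frac{1}{-2018682 + 4290276} = \frac{1}{2271594}$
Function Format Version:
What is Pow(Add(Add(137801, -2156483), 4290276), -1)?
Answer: Rational(1, 2271594) ≈ 4.4022e-7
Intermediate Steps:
Pow(Add(Add(137801, -2156483), 4290276), -1) = Pow(Add(-2018682, 4290276), -1) = Pow(2271594, -1) = Rational(1, 2271594)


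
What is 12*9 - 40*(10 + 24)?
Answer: -1252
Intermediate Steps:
12*9 - 40*(10 + 24) = 108 - 40*34 = 108 - 1360 = -1252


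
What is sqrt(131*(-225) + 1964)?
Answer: I*sqrt(27511) ≈ 165.86*I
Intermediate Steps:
sqrt(131*(-225) + 1964) = sqrt(-29475 + 1964) = sqrt(-27511) = I*sqrt(27511)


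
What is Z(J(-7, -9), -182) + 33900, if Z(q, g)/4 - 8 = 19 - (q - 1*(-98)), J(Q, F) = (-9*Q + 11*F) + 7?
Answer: 33732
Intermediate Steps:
J(Q, F) = 7 - 9*Q + 11*F
Z(q, g) = -284 - 4*q (Z(q, g) = 32 + 4*(19 - (q - 1*(-98))) = 32 + 4*(19 - (q + 98)) = 32 + 4*(19 - (98 + q)) = 32 + 4*(19 + (-98 - q)) = 32 + 4*(-79 - q) = 32 + (-316 - 4*q) = -284 - 4*q)
Z(J(-7, -9), -182) + 33900 = (-284 - 4*(7 - 9*(-7) + 11*(-9))) + 33900 = (-284 - 4*(7 + 63 - 99)) + 33900 = (-284 - 4*(-29)) + 33900 = (-284 + 116) + 33900 = -168 + 33900 = 33732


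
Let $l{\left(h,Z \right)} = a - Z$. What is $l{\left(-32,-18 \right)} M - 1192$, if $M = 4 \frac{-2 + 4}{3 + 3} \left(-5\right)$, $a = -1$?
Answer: $- \frac{3916}{3} \approx -1305.3$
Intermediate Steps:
$l{\left(h,Z \right)} = -1 - Z$
$M = - \frac{20}{3}$ ($M = 4 \cdot \frac{2}{6} \left(-5\right) = 4 \cdot 2 \cdot \frac{1}{6} \left(-5\right) = 4 \cdot \frac{1}{3} \left(-5\right) = \frac{4}{3} \left(-5\right) = - \frac{20}{3} \approx -6.6667$)
$l{\left(-32,-18 \right)} M - 1192 = \left(-1 - -18\right) \left(- \frac{20}{3}\right) - 1192 = \left(-1 + 18\right) \left(- \frac{20}{3}\right) - 1192 = 17 \left(- \frac{20}{3}\right) - 1192 = - \frac{340}{3} - 1192 = - \frac{3916}{3}$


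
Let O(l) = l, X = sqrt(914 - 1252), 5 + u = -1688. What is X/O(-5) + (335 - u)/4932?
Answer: 169/411 - 13*I*sqrt(2)/5 ≈ 0.41119 - 3.677*I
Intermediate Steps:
u = -1693 (u = -5 - 1688 = -1693)
X = 13*I*sqrt(2) (X = sqrt(-338) = 13*I*sqrt(2) ≈ 18.385*I)
X/O(-5) + (335 - u)/4932 = (13*I*sqrt(2))/(-5) + (335 - 1*(-1693))/4932 = (13*I*sqrt(2))*(-1/5) + (335 + 1693)*(1/4932) = -13*I*sqrt(2)/5 + 2028*(1/4932) = -13*I*sqrt(2)/5 + 169/411 = 169/411 - 13*I*sqrt(2)/5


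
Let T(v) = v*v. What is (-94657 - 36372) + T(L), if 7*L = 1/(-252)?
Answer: -407722415183/3111696 ≈ -1.3103e+5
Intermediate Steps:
L = -1/1764 (L = (1/7)/(-252) = (1/7)*(-1/252) = -1/1764 ≈ -0.00056689)
T(v) = v**2
(-94657 - 36372) + T(L) = (-94657 - 36372) + (-1/1764)**2 = -131029 + 1/3111696 = -407722415183/3111696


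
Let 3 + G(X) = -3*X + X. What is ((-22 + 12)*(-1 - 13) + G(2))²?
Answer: 17689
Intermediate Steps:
G(X) = -3 - 2*X (G(X) = -3 + (-3*X + X) = -3 - 2*X)
((-22 + 12)*(-1 - 13) + G(2))² = ((-22 + 12)*(-1 - 13) + (-3 - 2*2))² = (-10*(-14) + (-3 - 4))² = (140 - 7)² = 133² = 17689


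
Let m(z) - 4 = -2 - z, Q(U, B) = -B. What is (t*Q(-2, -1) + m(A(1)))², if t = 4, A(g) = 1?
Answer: 25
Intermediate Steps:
m(z) = 2 - z (m(z) = 4 + (-2 - z) = 2 - z)
(t*Q(-2, -1) + m(A(1)))² = (4*(-1*(-1)) + (2 - 1*1))² = (4*1 + (2 - 1))² = (4 + 1)² = 5² = 25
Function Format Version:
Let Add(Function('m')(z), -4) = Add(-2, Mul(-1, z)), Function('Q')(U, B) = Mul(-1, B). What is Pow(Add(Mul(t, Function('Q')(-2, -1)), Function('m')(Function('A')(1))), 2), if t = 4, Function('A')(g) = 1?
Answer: 25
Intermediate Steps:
Function('m')(z) = Add(2, Mul(-1, z)) (Function('m')(z) = Add(4, Add(-2, Mul(-1, z))) = Add(2, Mul(-1, z)))
Pow(Add(Mul(t, Function('Q')(-2, -1)), Function('m')(Function('A')(1))), 2) = Pow(Add(Mul(4, Mul(-1, -1)), Add(2, Mul(-1, 1))), 2) = Pow(Add(Mul(4, 1), Add(2, -1)), 2) = Pow(Add(4, 1), 2) = Pow(5, 2) = 25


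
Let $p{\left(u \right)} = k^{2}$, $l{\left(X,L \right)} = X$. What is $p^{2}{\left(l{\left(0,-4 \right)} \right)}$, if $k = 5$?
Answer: $625$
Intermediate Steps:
$p{\left(u \right)} = 25$ ($p{\left(u \right)} = 5^{2} = 25$)
$p^{2}{\left(l{\left(0,-4 \right)} \right)} = 25^{2} = 625$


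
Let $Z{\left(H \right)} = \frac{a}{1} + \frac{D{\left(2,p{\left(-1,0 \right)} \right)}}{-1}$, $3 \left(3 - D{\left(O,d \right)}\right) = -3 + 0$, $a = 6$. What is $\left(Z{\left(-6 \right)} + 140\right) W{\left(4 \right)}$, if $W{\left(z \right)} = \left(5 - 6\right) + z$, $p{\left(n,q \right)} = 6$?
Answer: $426$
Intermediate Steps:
$D{\left(O,d \right)} = 4$ ($D{\left(O,d \right)} = 3 - \frac{-3 + 0}{3} = 3 - -1 = 3 + 1 = 4$)
$Z{\left(H \right)} = 2$ ($Z{\left(H \right)} = \frac{6}{1} + \frac{4}{-1} = 6 \cdot 1 + 4 \left(-1\right) = 6 - 4 = 2$)
$W{\left(z \right)} = -1 + z$
$\left(Z{\left(-6 \right)} + 140\right) W{\left(4 \right)} = \left(2 + 140\right) \left(-1 + 4\right) = 142 \cdot 3 = 426$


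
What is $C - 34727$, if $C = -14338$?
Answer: $-49065$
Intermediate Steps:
$C - 34727 = -14338 - 34727 = -49065$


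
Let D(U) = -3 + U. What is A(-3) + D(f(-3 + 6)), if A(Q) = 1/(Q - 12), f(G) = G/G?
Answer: -31/15 ≈ -2.0667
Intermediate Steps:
f(G) = 1
A(Q) = 1/(-12 + Q)
A(-3) + D(f(-3 + 6)) = 1/(-12 - 3) + (-3 + 1) = 1/(-15) - 2 = -1/15 - 2 = -31/15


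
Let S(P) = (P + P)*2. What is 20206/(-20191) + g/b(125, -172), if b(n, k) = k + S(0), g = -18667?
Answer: 373429965/3472852 ≈ 107.53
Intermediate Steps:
S(P) = 4*P (S(P) = (2*P)*2 = 4*P)
b(n, k) = k (b(n, k) = k + 4*0 = k + 0 = k)
20206/(-20191) + g/b(125, -172) = 20206/(-20191) - 18667/(-172) = 20206*(-1/20191) - 18667*(-1/172) = -20206/20191 + 18667/172 = 373429965/3472852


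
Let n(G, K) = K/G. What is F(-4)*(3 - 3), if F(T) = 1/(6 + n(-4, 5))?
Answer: 0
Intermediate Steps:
F(T) = 4/19 (F(T) = 1/(6 + 5/(-4)) = 1/(6 + 5*(-¼)) = 1/(6 - 5/4) = 1/(19/4) = 4/19)
F(-4)*(3 - 3) = 4*(3 - 3)/19 = (4/19)*0 = 0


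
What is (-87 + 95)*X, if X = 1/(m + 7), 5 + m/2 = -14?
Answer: -8/31 ≈ -0.25806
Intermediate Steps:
m = -38 (m = -10 + 2*(-14) = -10 - 28 = -38)
X = -1/31 (X = 1/(-38 + 7) = 1/(-31) = -1/31 ≈ -0.032258)
(-87 + 95)*X = (-87 + 95)*(-1/31) = 8*(-1/31) = -8/31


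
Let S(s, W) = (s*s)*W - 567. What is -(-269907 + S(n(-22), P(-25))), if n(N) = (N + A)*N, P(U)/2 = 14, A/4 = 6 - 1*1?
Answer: 216266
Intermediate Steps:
A = 20 (A = 4*(6 - 1*1) = 4*(6 - 1) = 4*5 = 20)
P(U) = 28 (P(U) = 2*14 = 28)
n(N) = N*(20 + N) (n(N) = (N + 20)*N = (20 + N)*N = N*(20 + N))
S(s, W) = -567 + W*s**2 (S(s, W) = s**2*W - 567 = W*s**2 - 567 = -567 + W*s**2)
-(-269907 + S(n(-22), P(-25))) = -(-269907 + (-567 + 28*(-22*(20 - 22))**2)) = -(-269907 + (-567 + 28*(-22*(-2))**2)) = -(-269907 + (-567 + 28*44**2)) = -(-269907 + (-567 + 28*1936)) = -(-269907 + (-567 + 54208)) = -(-269907 + 53641) = -1*(-216266) = 216266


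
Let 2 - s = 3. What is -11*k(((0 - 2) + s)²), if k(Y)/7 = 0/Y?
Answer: 0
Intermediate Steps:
s = -1 (s = 2 - 1*3 = 2 - 3 = -1)
k(Y) = 0 (k(Y) = 7*(0/Y) = 7*0 = 0)
-11*k(((0 - 2) + s)²) = -11*0 = 0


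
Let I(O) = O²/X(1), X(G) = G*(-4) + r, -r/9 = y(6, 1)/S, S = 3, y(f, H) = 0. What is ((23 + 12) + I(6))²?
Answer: 676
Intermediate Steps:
r = 0 (r = -0/3 = -9*0 = 0)
X(G) = -4*G (X(G) = G*(-4) + 0 = -4*G + 0 = -4*G)
I(O) = -O²/4 (I(O) = O²/((-4*1)) = O²/(-4) = -O²/4)
((23 + 12) + I(6))² = ((23 + 12) - ¼*6²)² = (35 - ¼*36)² = (35 - 9)² = 26² = 676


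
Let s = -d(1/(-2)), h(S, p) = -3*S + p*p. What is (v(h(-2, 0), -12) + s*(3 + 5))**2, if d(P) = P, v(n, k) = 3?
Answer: 49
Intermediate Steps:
h(S, p) = p**2 - 3*S (h(S, p) = -3*S + p**2 = p**2 - 3*S)
s = 1/2 (s = -1/(-2) = -1*(-1/2) = 1/2 ≈ 0.50000)
(v(h(-2, 0), -12) + s*(3 + 5))**2 = (3 + (3 + 5)/2)**2 = (3 + (1/2)*8)**2 = (3 + 4)**2 = 7**2 = 49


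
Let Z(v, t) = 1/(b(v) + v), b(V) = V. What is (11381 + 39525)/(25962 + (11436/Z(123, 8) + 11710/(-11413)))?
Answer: 290495089/16201991662 ≈ 0.017930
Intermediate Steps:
Z(v, t) = 1/(2*v) (Z(v, t) = 1/(v + v) = 1/(2*v))
(11381 + 39525)/(25962 + (11436/Z(123, 8) + 11710/(-11413))) = (11381 + 39525)/(25962 + (11436/(((½)/123)) + 11710/(-11413))) = 50906/(25962 + (11436/(((½)*(1/123))) + 11710*(-1/11413))) = 50906/(25962 + (11436/(1/246) - 11710/11413)) = 50906/(25962 + (11436*246 - 11710/11413)) = 50906/(25962 + (2813256 - 11710/11413)) = 50906/(25962 + 32107679018/11413) = 50906/(32403983324/11413) = 50906*(11413/32403983324) = 290495089/16201991662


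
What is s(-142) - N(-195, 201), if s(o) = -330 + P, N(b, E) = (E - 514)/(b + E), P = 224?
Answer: -323/6 ≈ -53.833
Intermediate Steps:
N(b, E) = (-514 + E)/(E + b)
s(o) = -106 (s(o) = -330 + 224 = -106)
s(-142) - N(-195, 201) = -106 - (-514 + 201)/(201 - 195) = -106 - (-313)/6 = -106 - 1*(-313/6) = -106 + 313/6 = -323/6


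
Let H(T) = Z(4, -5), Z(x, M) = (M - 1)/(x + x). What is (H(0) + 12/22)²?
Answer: 81/1936 ≈ 0.041839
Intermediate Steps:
Z(x, M) = (-1 + M)/(2*x) (Z(x, M) = (-1 + M)/((2*x)) = (-1 + M)*(1/(2*x)) = (-1 + M)/(2*x))
H(T) = -¾ (H(T) = (½)*(-1 - 5)/4 = (½)*(¼)*(-6) = -¾)
(H(0) + 12/22)² = (-¾ + 12/22)² = (-¾ + 12*(1/22))² = (-¾ + 6/11)² = (-9/44)² = 81/1936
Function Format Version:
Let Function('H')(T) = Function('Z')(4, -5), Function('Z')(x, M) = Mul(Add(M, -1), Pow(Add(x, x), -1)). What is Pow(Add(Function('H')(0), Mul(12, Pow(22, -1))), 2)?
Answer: Rational(81, 1936) ≈ 0.041839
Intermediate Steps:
Function('Z')(x, M) = Mul(Rational(1, 2), Pow(x, -1), Add(-1, M)) (Function('Z')(x, M) = Mul(Add(-1, M), Pow(Mul(2, x), -1)) = Mul(Add(-1, M), Mul(Rational(1, 2), Pow(x, -1))) = Mul(Rational(1, 2), Pow(x, -1), Add(-1, M)))
Function('H')(T) = Rational(-3, 4) (Function('H')(T) = Mul(Rational(1, 2), Pow(4, -1), Add(-1, -5)) = Mul(Rational(1, 2), Rational(1, 4), -6) = Rational(-3, 4))
Pow(Add(Function('H')(0), Mul(12, Pow(22, -1))), 2) = Pow(Add(Rational(-3, 4), Mul(12, Pow(22, -1))), 2) = Pow(Add(Rational(-3, 4), Mul(12, Rational(1, 22))), 2) = Pow(Add(Rational(-3, 4), Rational(6, 11)), 2) = Pow(Rational(-9, 44), 2) = Rational(81, 1936)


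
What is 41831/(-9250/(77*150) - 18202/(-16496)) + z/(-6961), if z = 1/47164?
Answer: 26166229333962253661/189253823084404 ≈ 1.3826e+5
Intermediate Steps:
z = 1/47164 ≈ 2.1203e-5
41831/(-9250/(77*150) - 18202/(-16496)) + z/(-6961) = 41831/(-9250/(77*150) - 18202/(-16496)) + (1/47164)/(-6961) = 41831/(-9250/11550 - 18202*(-1/16496)) + (1/47164)*(-1/6961) = 41831/(-9250*1/11550 + 9101/8248) - 1/328308604 = 41831/(-185/231 + 9101/8248) - 1/328308604 = 41831/(576451/1905288) - 1/328308604 = 41831*(1905288/576451) - 1/328308604 = 79700102328/576451 - 1/328308604 = 26166229333962253661/189253823084404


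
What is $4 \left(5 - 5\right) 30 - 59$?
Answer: $-59$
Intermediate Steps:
$4 \left(5 - 5\right) 30 - 59 = 4 \cdot 0 \cdot 30 - 59 = 0 \cdot 30 - 59 = 0 - 59 = -59$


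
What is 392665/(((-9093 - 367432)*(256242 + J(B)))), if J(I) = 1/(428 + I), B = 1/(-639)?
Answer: -21478068703/5277365473420605 ≈ -4.0698e-6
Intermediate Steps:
B = -1/639 ≈ -0.0015649
392665/(((-9093 - 367432)*(256242 + J(B)))) = 392665/(((-9093 - 367432)*(256242 + 1/(428 - 1/639)))) = 392665/((-376525*(256242 + 1/(273491/639)))) = 392665/((-376525*(256242 + 639/273491))) = 392665/((-376525*70079881461/273491)) = 392665/(-26386827367103025/273491) = 392665*(-273491/26386827367103025) = -21478068703/5277365473420605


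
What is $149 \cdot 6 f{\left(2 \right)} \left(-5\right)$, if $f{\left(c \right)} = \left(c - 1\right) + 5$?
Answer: $-26820$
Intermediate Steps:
$f{\left(c \right)} = 4 + c$ ($f{\left(c \right)} = \left(-1 + c\right) + 5 = 4 + c$)
$149 \cdot 6 f{\left(2 \right)} \left(-5\right) = 149 \cdot 6 \left(4 + 2\right) \left(-5\right) = 149 \cdot 6 \cdot 6 \left(-5\right) = 149 \cdot 36 \left(-5\right) = 149 \left(-180\right) = -26820$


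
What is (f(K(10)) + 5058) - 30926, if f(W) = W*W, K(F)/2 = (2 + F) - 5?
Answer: -25672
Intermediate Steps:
K(F) = -6 + 2*F (K(F) = 2*((2 + F) - 5) = 2*(-3 + F) = -6 + 2*F)
f(W) = W**2
(f(K(10)) + 5058) - 30926 = ((-6 + 2*10)**2 + 5058) - 30926 = ((-6 + 20)**2 + 5058) - 30926 = (14**2 + 5058) - 30926 = (196 + 5058) - 30926 = 5254 - 30926 = -25672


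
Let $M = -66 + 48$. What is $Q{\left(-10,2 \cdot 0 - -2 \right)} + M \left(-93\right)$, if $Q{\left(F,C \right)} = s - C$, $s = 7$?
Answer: $1679$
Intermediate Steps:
$M = -18$
$Q{\left(F,C \right)} = 7 - C$
$Q{\left(-10,2 \cdot 0 - -2 \right)} + M \left(-93\right) = \left(7 - \left(2 \cdot 0 - -2\right)\right) - -1674 = \left(7 - \left(0 + 2\right)\right) + 1674 = \left(7 - 2\right) + 1674 = 5 + 1674 = 1679$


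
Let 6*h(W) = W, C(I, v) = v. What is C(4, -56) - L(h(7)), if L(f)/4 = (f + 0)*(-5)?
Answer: -98/3 ≈ -32.667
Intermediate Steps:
h(W) = W/6
L(f) = -20*f (L(f) = 4*((f + 0)*(-5)) = 4*(f*(-5)) = 4*(-5*f) = -20*f)
C(4, -56) - L(h(7)) = -56 - (-20)*(1/6)*7 = -56 - (-20)*7/6 = -56 - 1*(-70/3) = -56 + 70/3 = -98/3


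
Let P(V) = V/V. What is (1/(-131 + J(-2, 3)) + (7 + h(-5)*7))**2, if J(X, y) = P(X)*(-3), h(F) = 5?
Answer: 31663129/17956 ≈ 1763.4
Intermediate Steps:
P(V) = 1
J(X, y) = -3 (J(X, y) = 1*(-3) = -3)
(1/(-131 + J(-2, 3)) + (7 + h(-5)*7))**2 = (1/(-131 - 3) + (7 + 5*7))**2 = (1/(-134) + (7 + 35))**2 = (-1/134 + 42)**2 = (5627/134)**2 = 31663129/17956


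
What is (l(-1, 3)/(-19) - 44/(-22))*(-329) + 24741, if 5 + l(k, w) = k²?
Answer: 456261/19 ≈ 24014.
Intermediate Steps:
l(k, w) = -5 + k²
(l(-1, 3)/(-19) - 44/(-22))*(-329) + 24741 = ((-5 + (-1)²)/(-19) - 44/(-22))*(-329) + 24741 = ((-5 + 1)*(-1/19) - 44*(-1/22))*(-329) + 24741 = (-4*(-1/19) + 2)*(-329) + 24741 = (4/19 + 2)*(-329) + 24741 = (42/19)*(-329) + 24741 = -13818/19 + 24741 = 456261/19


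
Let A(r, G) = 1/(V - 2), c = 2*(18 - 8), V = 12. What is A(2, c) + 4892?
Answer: 48921/10 ≈ 4892.1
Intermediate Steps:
c = 20 (c = 2*10 = 20)
A(r, G) = ⅒ (A(r, G) = 1/(12 - 2) = 1/10 = ⅒)
A(2, c) + 4892 = ⅒ + 4892 = 48921/10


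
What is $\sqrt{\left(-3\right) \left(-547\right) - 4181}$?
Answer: $2 i \sqrt{635} \approx 50.398 i$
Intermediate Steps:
$\sqrt{\left(-3\right) \left(-547\right) - 4181} = \sqrt{1641 - 4181} = \sqrt{-2540} = 2 i \sqrt{635}$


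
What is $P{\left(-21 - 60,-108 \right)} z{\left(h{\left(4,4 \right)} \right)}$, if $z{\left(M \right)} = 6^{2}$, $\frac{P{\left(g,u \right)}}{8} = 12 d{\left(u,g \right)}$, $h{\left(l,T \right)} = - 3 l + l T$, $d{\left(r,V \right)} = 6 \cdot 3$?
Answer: $62208$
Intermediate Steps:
$d{\left(r,V \right)} = 18$
$h{\left(l,T \right)} = - 3 l + T l$
$P{\left(g,u \right)} = 1728$ ($P{\left(g,u \right)} = 8 \cdot 12 \cdot 18 = 8 \cdot 216 = 1728$)
$z{\left(M \right)} = 36$
$P{\left(-21 - 60,-108 \right)} z{\left(h{\left(4,4 \right)} \right)} = 1728 \cdot 36 = 62208$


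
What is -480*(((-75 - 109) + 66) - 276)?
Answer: 189120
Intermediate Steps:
-480*(((-75 - 109) + 66) - 276) = -480*((-184 + 66) - 276) = -480*(-118 - 276) = -480*(-394) = 189120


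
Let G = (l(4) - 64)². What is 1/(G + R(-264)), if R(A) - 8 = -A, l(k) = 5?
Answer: 1/3753 ≈ 0.00026645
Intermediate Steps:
R(A) = 8 - A
G = 3481 (G = (5 - 64)² = (-59)² = 3481)
1/(G + R(-264)) = 1/(3481 + (8 - 1*(-264))) = 1/(3481 + (8 + 264)) = 1/(3481 + 272) = 1/3753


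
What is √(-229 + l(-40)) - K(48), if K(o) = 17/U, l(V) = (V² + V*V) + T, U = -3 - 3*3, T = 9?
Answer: 17/12 + 2*√745 ≈ 56.006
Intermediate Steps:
U = -12 (U = -3 - 9 = -12)
l(V) = 9 + 2*V² (l(V) = (V² + V*V) + 9 = (V² + V²) + 9 = 2*V² + 9 = 9 + 2*V²)
K(o) = -17/12 (K(o) = 17/(-12) = 17*(-1/12) = -17/12)
√(-229 + l(-40)) - K(48) = √(-229 + (9 + 2*(-40)²)) - 1*(-17/12) = √(-229 + (9 + 2*1600)) + 17/12 = √(-229 + (9 + 3200)) + 17/12 = √(-229 + 3209) + 17/12 = √2980 + 17/12 = 2*√745 + 17/12 = 17/12 + 2*√745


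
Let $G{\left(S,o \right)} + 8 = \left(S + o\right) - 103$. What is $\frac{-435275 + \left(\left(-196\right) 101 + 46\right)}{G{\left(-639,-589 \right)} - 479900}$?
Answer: $\frac{151675}{160413} \approx 0.94553$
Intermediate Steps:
$G{\left(S,o \right)} = -111 + S + o$ ($G{\left(S,o \right)} = -8 - \left(103 - S - o\right) = -8 + \left(-103 + S + o\right) = -111 + S + o$)
$\frac{-435275 + \left(\left(-196\right) 101 + 46\right)}{G{\left(-639,-589 \right)} - 479900} = \frac{-435275 + \left(\left(-196\right) 101 + 46\right)}{\left(-111 - 639 - 589\right) - 479900} = \frac{-435275 + \left(-19796 + 46\right)}{-1339 - 479900} = \frac{-435275 - 19750}{-481239} = \left(-455025\right) \left(- \frac{1}{481239}\right) = \frac{151675}{160413}$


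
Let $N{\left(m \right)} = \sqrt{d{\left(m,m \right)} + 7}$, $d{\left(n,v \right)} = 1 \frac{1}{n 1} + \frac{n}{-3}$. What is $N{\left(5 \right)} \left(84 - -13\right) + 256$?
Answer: $256 + \frac{97 \sqrt{1245}}{15} \approx 484.17$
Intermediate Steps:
$d{\left(n,v \right)} = \frac{1}{n} - \frac{n}{3}$ ($d{\left(n,v \right)} = 1 \frac{1}{n} + n \left(- \frac{1}{3}\right) = \frac{1}{n} - \frac{n}{3}$)
$N{\left(m \right)} = \sqrt{7 + \frac{1}{m} - \frac{m}{3}}$ ($N{\left(m \right)} = \sqrt{\left(\frac{1}{m} - \frac{m}{3}\right) + 7} = \sqrt{7 + \frac{1}{m} - \frac{m}{3}}$)
$N{\left(5 \right)} \left(84 - -13\right) + 256 = \frac{\sqrt{63 - 15 + \frac{9}{5}}}{3} \left(84 - -13\right) + 256 = \frac{\sqrt{63 - 15 + 9 \cdot \frac{1}{5}}}{3} \left(84 + 13\right) + 256 = \frac{\sqrt{63 - 15 + \frac{9}{5}}}{3} \cdot 97 + 256 = \frac{\sqrt{\frac{249}{5}}}{3} \cdot 97 + 256 = \frac{\frac{1}{5} \sqrt{1245}}{3} \cdot 97 + 256 = \frac{\sqrt{1245}}{15} \cdot 97 + 256 = \frac{97 \sqrt{1245}}{15} + 256 = 256 + \frac{97 \sqrt{1245}}{15}$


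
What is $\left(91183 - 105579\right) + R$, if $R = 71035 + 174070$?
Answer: $230709$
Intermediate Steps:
$R = 245105$
$\left(91183 - 105579\right) + R = \left(91183 - 105579\right) + 245105 = -14396 + 245105 = 230709$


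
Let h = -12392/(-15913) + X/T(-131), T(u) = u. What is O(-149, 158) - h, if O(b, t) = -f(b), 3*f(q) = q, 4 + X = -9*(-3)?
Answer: 306833788/6253809 ≈ 49.063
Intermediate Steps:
X = 23 (X = -4 - 9*(-3) = -4 + 27 = 23)
f(q) = q/3
h = 1257353/2084603 (h = -12392/(-15913) + 23/(-131) = -12392*(-1/15913) + 23*(-1/131) = 12392/15913 - 23/131 = 1257353/2084603 ≈ 0.60316)
O(b, t) = -b/3
O(-149, 158) - h = -⅓*(-149) - 1*1257353/2084603 = 149/3 - 1257353/2084603 = 306833788/6253809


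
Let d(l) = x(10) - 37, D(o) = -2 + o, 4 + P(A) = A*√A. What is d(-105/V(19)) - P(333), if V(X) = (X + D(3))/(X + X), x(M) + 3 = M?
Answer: -26 - 999*√37 ≈ -6102.7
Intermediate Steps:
P(A) = -4 + A^(3/2) (P(A) = -4 + A*√A = -4 + A^(3/2))
x(M) = -3 + M
V(X) = (1 + X)/(2*X) (V(X) = (X + (-2 + 3))/(X + X) = (X + 1)/((2*X)) = (1 + X)*(1/(2*X)) = (1 + X)/(2*X))
d(l) = -30 (d(l) = (-3 + 10) - 37 = 7 - 37 = -30)
d(-105/V(19)) - P(333) = -30 - (-4 + 333^(3/2)) = -30 - (-4 + 999*√37) = -30 + (4 - 999*√37) = -26 - 999*√37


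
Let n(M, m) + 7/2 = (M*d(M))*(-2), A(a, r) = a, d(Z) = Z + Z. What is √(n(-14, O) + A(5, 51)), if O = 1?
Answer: I*√3130/2 ≈ 27.973*I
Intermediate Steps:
d(Z) = 2*Z
n(M, m) = -7/2 - 4*M² (n(M, m) = -7/2 + (M*(2*M))*(-2) = -7/2 + (2*M²)*(-2) = -7/2 - 4*M²)
√(n(-14, O) + A(5, 51)) = √((-7/2 - 4*(-14)²) + 5) = √((-7/2 - 4*196) + 5) = √((-7/2 - 784) + 5) = √(-1575/2 + 5) = √(-1565/2) = I*√3130/2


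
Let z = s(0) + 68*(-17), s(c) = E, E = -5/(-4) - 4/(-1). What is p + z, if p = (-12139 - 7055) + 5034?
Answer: -61243/4 ≈ -15311.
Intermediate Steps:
E = 21/4 (E = -5*(-¼) - 4*(-1) = 5/4 + 4 = 21/4 ≈ 5.2500)
s(c) = 21/4
z = -4603/4 (z = 21/4 + 68*(-17) = 21/4 - 1156 = -4603/4 ≈ -1150.8)
p = -14160 (p = -19194 + 5034 = -14160)
p + z = -14160 - 4603/4 = -61243/4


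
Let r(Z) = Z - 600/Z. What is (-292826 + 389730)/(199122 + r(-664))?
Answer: 8043032/16472089 ≈ 0.48828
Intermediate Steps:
(-292826 + 389730)/(199122 + r(-664)) = (-292826 + 389730)/(199122 + (-664 - 600/(-664))) = 96904/(199122 + (-664 - 600*(-1/664))) = 96904/(199122 + (-664 + 75/83)) = 96904/(199122 - 55037/83) = 96904/(16472089/83) = 96904*(83/16472089) = 8043032/16472089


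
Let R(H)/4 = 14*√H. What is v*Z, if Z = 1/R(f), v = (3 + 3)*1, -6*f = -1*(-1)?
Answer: -3*I*√6/28 ≈ -0.26245*I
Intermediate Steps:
f = -⅙ (f = -(-1)*(-1)/6 = -⅙*1 = -⅙ ≈ -0.16667)
R(H) = 56*√H (R(H) = 4*(14*√H) = 56*√H)
v = 6 (v = 6*1 = 6)
Z = -I*√6/56 (Z = 1/(56*√(-⅙)) = 1/(56*(I*√6/6)) = 1/(28*I*√6/3) = -I*√6/56 ≈ -0.043741*I)
v*Z = 6*(-I*√6/56) = -3*I*√6/28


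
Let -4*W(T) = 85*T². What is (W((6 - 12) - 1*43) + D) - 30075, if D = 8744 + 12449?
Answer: -239613/4 ≈ -59903.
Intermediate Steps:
D = 21193
W(T) = -85*T²/4
(W((6 - 12) - 1*43) + D) - 30075 = (-85*((6 - 12) - 1*43)²/4 + 21193) - 30075 = (-85*(-6 - 43)²/4 + 21193) - 30075 = (-85/4*(-49)² + 21193) - 30075 = (-85/4*2401 + 21193) - 30075 = (-204085/4 + 21193) - 30075 = -119313/4 - 30075 = -239613/4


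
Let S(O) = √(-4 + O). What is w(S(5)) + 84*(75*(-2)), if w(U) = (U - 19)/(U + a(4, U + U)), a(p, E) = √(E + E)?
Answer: -12606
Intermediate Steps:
a(p, E) = √2*√E (a(p, E) = √(2*E) = √2*√E)
w(U) = (-19 + U)/(U + 2*√U) (w(U) = (U - 19)/(U + √2*√(U + U)) = (-19 + U)/(U + √2*√(2*U)) = (-19 + U)/(U + √2*(√2*√U)) = (-19 + U)/(U + 2*√U))
w(S(5)) + 84*(75*(-2)) = (-19 + √(-4 + 5))/(√(-4 + 5) + 2*√(√(-4 + 5))) + 84*(75*(-2)) = (-19 + √1)/(√1 + 2*√(√1)) + 84*(-150) = (-19 + 1)/(1 + 2*√1) - 12600 = -18/(1 + 2*1) - 12600 = -18/(1 + 2) - 12600 = -18/3 - 12600 = (⅓)*(-18) - 12600 = -6 - 12600 = -12606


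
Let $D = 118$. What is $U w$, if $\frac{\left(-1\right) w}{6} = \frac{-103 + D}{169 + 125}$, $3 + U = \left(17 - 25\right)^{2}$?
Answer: $- \frac{915}{49} \approx -18.673$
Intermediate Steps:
$U = 61$ ($U = -3 + \left(17 - 25\right)^{2} = -3 + \left(-8\right)^{2} = -3 + 64 = 61$)
$w = - \frac{15}{49}$ ($w = - 6 \frac{-103 + 118}{169 + 125} = - 6 \cdot \frac{15}{294} = - 6 \cdot 15 \cdot \frac{1}{294} = \left(-6\right) \frac{5}{98} = - \frac{15}{49} \approx -0.30612$)
$U w = 61 \left(- \frac{15}{49}\right) = - \frac{915}{49}$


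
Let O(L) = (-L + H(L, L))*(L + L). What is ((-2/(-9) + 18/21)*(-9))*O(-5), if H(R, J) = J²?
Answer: 20400/7 ≈ 2914.3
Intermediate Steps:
O(L) = 2*L*(L² - L) (O(L) = (-L + L²)*(L + L) = (L² - L)*(2*L) = 2*L*(L² - L))
((-2/(-9) + 18/21)*(-9))*O(-5) = ((-2/(-9) + 18/21)*(-9))*(2*(-5)²*(-1 - 5)) = ((-2*(-⅑) + 18*(1/21))*(-9))*(2*25*(-6)) = ((2/9 + 6/7)*(-9))*(-300) = ((68/63)*(-9))*(-300) = -68/7*(-300) = 20400/7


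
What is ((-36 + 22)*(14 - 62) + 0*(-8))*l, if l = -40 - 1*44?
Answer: -56448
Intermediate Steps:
l = -84 (l = -40 - 44 = -84)
((-36 + 22)*(14 - 62) + 0*(-8))*l = ((-36 + 22)*(14 - 62) + 0*(-8))*(-84) = (-14*(-48) + 0)*(-84) = (672 + 0)*(-84) = 672*(-84) = -56448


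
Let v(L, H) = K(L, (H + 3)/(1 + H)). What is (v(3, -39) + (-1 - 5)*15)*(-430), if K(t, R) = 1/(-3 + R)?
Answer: 1517470/39 ≈ 38910.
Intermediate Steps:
v(L, H) = 1/(-3 + (3 + H)/(1 + H)) (v(L, H) = 1/(-3 + (H + 3)/(1 + H)) = 1/(-3 + (3 + H)/(1 + H)))
(v(3, -39) + (-1 - 5)*15)*(-430) = ((½)*(-1 - 1*(-39))/(-39) + (-1 - 5)*15)*(-430) = ((½)*(-1/39)*(-1 + 39) - 6*15)*(-430) = ((½)*(-1/39)*38 - 90)*(-430) = (-19/39 - 90)*(-430) = -3529/39*(-430) = 1517470/39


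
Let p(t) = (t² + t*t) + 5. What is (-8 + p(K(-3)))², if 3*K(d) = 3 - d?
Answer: 25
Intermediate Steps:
K(d) = 1 - d/3 (K(d) = (3 - d)/3 = 1 - d/3)
p(t) = 5 + 2*t² (p(t) = (t² + t²) + 5 = 2*t² + 5 = 5 + 2*t²)
(-8 + p(K(-3)))² = (-8 + (5 + 2*(1 - ⅓*(-3))²))² = (-8 + (5 + 2*(1 + 1)²))² = (-8 + (5 + 2*2²))² = (-8 + (5 + 2*4))² = (-8 + (5 + 8))² = (-8 + 13)² = 5² = 25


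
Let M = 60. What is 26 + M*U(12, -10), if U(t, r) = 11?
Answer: 686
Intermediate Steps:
26 + M*U(12, -10) = 26 + 60*11 = 26 + 660 = 686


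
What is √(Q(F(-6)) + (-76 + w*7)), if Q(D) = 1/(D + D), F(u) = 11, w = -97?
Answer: I*√365398/22 ≈ 27.476*I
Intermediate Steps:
Q(D) = 1/(2*D)
√(Q(F(-6)) + (-76 + w*7)) = √((½)/11 + (-76 - 97*7)) = √((½)*(1/11) + (-76 - 679)) = √(1/22 - 755) = √(-16609/22) = I*√365398/22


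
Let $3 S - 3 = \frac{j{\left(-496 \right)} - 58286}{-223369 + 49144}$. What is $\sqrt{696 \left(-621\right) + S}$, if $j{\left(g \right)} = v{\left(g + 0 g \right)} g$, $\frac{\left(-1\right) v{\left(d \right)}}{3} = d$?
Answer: $\frac{i \sqrt{524782376331493}}{34845} \approx 657.43 i$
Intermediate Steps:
$v{\left(d \right)} = - 3 d$
$j{\left(g \right)} = - 3 g^{2}$ ($j{\left(g \right)} = - 3 \left(g + 0 g\right) g = - 3 \left(g + 0\right) g = - 3 g g = - 3 g^{2}$)
$S = \frac{1319009}{522675}$ ($S = 1 + \frac{\left(- 3 \left(-496\right)^{2} - 58286\right) \frac{1}{-223369 + 49144}}{3} = 1 + \frac{\left(\left(-3\right) 246016 - 58286\right) \frac{1}{-174225}}{3} = 1 + \frac{\left(-738048 - 58286\right) \left(- \frac{1}{174225}\right)}{3} = 1 + \frac{\left(-796334\right) \left(- \frac{1}{174225}\right)}{3} = 1 + \frac{1}{3} \cdot \frac{796334}{174225} = 1 + \frac{796334}{522675} = \frac{1319009}{522675} \approx 2.5236$)
$\sqrt{696 \left(-621\right) + S} = \sqrt{696 \left(-621\right) + \frac{1319009}{522675}} = \sqrt{-432216 + \frac{1319009}{522675}} = \sqrt{- \frac{225907178791}{522675}} = \frac{i \sqrt{524782376331493}}{34845}$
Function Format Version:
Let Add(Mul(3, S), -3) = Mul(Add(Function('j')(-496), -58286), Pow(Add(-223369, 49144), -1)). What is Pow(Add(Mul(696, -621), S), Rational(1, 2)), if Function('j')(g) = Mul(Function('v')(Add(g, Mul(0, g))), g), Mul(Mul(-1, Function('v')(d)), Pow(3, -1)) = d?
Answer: Mul(Rational(1, 34845), I, Pow(524782376331493, Rational(1, 2))) ≈ Mul(657.43, I)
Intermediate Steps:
Function('v')(d) = Mul(-3, d)
Function('j')(g) = Mul(-3, Pow(g, 2)) (Function('j')(g) = Mul(Mul(-3, Add(g, Mul(0, g))), g) = Mul(Mul(-3, Add(g, 0)), g) = Mul(Mul(-3, g), g) = Mul(-3, Pow(g, 2)))
S = Rational(1319009, 522675) (S = Add(1, Mul(Rational(1, 3), Mul(Add(Mul(-3, Pow(-496, 2)), -58286), Pow(Add(-223369, 49144), -1)))) = Add(1, Mul(Rational(1, 3), Mul(Add(Mul(-3, 246016), -58286), Pow(-174225, -1)))) = Add(1, Mul(Rational(1, 3), Mul(Add(-738048, -58286), Rational(-1, 174225)))) = Add(1, Mul(Rational(1, 3), Mul(-796334, Rational(-1, 174225)))) = Add(1, Mul(Rational(1, 3), Rational(796334, 174225))) = Add(1, Rational(796334, 522675)) = Rational(1319009, 522675) ≈ 2.5236)
Pow(Add(Mul(696, -621), S), Rational(1, 2)) = Pow(Add(Mul(696, -621), Rational(1319009, 522675)), Rational(1, 2)) = Pow(Add(-432216, Rational(1319009, 522675)), Rational(1, 2)) = Pow(Rational(-225907178791, 522675), Rational(1, 2)) = Mul(Rational(1, 34845), I, Pow(524782376331493, Rational(1, 2)))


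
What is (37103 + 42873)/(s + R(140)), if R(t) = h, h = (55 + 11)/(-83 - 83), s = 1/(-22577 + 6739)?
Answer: -105132770704/522737 ≈ -2.0112e+5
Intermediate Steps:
s = -1/15838 (s = 1/(-15838) = -1/15838 ≈ -6.3139e-5)
h = -33/83 (h = 66/(-166) = 66*(-1/166) = -33/83 ≈ -0.39759)
R(t) = -33/83
(37103 + 42873)/(s + R(140)) = (37103 + 42873)/(-1/15838 - 33/83) = 79976/(-522737/1314554) = 79976*(-1314554/522737) = -105132770704/522737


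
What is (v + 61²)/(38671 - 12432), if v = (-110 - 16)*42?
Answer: -1571/26239 ≈ -0.059873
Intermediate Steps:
v = -5292 (v = -126*42 = -5292)
(v + 61²)/(38671 - 12432) = (-5292 + 61²)/(38671 - 12432) = (-5292 + 3721)/26239 = -1571*1/26239 = -1571/26239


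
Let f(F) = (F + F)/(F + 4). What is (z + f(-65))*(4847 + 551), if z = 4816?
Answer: 1586504588/61 ≈ 2.6008e+7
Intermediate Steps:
f(F) = 2*F/(4 + F) (f(F) = (2*F)/(4 + F) = 2*F/(4 + F))
(z + f(-65))*(4847 + 551) = (4816 + 2*(-65)/(4 - 65))*(4847 + 551) = (4816 + 2*(-65)/(-61))*5398 = (4816 + 2*(-65)*(-1/61))*5398 = (4816 + 130/61)*5398 = (293906/61)*5398 = 1586504588/61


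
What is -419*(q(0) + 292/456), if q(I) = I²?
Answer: -30587/114 ≈ -268.31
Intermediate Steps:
-419*(q(0) + 292/456) = -419*(0² + 292/456) = -419*(0 + 292*(1/456)) = -419*(0 + 73/114) = -419*73/114 = -30587/114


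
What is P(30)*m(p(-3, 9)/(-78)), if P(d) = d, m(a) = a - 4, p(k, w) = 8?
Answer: -1600/13 ≈ -123.08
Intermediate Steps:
m(a) = -4 + a
P(30)*m(p(-3, 9)/(-78)) = 30*(-4 + 8/(-78)) = 30*(-4 + 8*(-1/78)) = 30*(-4 - 4/39) = 30*(-160/39) = -1600/13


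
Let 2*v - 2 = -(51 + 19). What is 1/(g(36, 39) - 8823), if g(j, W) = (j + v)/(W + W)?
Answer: -39/344096 ≈ -0.00011334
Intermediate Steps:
v = -34 (v = 1 + (-(51 + 19))/2 = 1 + (-1*70)/2 = 1 + (½)*(-70) = 1 - 35 = -34)
g(j, W) = (-34 + j)/(2*W) (g(j, W) = (j - 34)/(W + W) = (-34 + j)/((2*W)) = (-34 + j)*(1/(2*W)) = (-34 + j)/(2*W))
1/(g(36, 39) - 8823) = 1/((½)*(-34 + 36)/39 - 8823) = 1/((½)*(1/39)*2 - 8823) = 1/(1/39 - 8823) = 1/(-344096/39) = -39/344096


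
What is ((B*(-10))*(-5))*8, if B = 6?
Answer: 2400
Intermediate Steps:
((B*(-10))*(-5))*8 = ((6*(-10))*(-5))*8 = -60*(-5)*8 = 300*8 = 2400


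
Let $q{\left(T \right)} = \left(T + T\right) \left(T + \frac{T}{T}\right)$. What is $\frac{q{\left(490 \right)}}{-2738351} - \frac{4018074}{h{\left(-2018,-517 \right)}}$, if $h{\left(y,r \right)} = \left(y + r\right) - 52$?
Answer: $\frac{1571664591902}{1012016291} \approx 1553.0$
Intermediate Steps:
$h{\left(y,r \right)} = -52 + r + y$ ($h{\left(y,r \right)} = \left(r + y\right) - 52 = -52 + r + y$)
$q{\left(T \right)} = 2 T \left(1 + T\right)$ ($q{\left(T \right)} = 2 T \left(T + 1\right) = 2 T \left(1 + T\right)$)
$\frac{q{\left(490 \right)}}{-2738351} - \frac{4018074}{h{\left(-2018,-517 \right)}} = \frac{2 \cdot 490 \left(1 + 490\right)}{-2738351} - \frac{4018074}{-52 - 517 - 2018} = 2 \cdot 490 \cdot 491 \left(- \frac{1}{2738351}\right) - \frac{4018074}{-2587} = 481180 \left(- \frac{1}{2738351}\right) - - \frac{4018074}{2587} = - \frac{68740}{391193} + \frac{4018074}{2587} = \frac{1571664591902}{1012016291}$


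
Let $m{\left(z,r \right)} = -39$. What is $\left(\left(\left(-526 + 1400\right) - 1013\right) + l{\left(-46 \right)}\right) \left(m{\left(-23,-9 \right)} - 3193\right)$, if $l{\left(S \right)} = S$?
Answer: $597920$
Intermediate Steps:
$\left(\left(\left(-526 + 1400\right) - 1013\right) + l{\left(-46 \right)}\right) \left(m{\left(-23,-9 \right)} - 3193\right) = \left(\left(\left(-526 + 1400\right) - 1013\right) - 46\right) \left(-39 - 3193\right) = \left(\left(874 - 1013\right) - 46\right) \left(-3232\right) = \left(-139 - 46\right) \left(-3232\right) = \left(-185\right) \left(-3232\right) = 597920$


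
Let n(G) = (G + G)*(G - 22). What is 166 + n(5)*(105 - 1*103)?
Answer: -174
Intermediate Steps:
n(G) = 2*G*(-22 + G) (n(G) = (2*G)*(-22 + G) = 2*G*(-22 + G))
166 + n(5)*(105 - 1*103) = 166 + (2*5*(-22 + 5))*(105 - 1*103) = 166 + (2*5*(-17))*(105 - 103) = 166 - 170*2 = 166 - 340 = -174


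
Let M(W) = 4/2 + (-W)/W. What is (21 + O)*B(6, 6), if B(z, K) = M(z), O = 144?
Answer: 165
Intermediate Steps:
M(W) = 1 (M(W) = 4*(½) - 1 = 2 - 1 = 1)
B(z, K) = 1
(21 + O)*B(6, 6) = (21 + 144)*1 = 165*1 = 165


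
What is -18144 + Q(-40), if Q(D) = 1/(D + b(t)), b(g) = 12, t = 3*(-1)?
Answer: -508033/28 ≈ -18144.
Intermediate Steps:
t = -3
Q(D) = 1/(12 + D) (Q(D) = 1/(D + 12) = 1/(12 + D))
-18144 + Q(-40) = -18144 + 1/(12 - 40) = -18144 + 1/(-28) = -18144 - 1/28 = -508033/28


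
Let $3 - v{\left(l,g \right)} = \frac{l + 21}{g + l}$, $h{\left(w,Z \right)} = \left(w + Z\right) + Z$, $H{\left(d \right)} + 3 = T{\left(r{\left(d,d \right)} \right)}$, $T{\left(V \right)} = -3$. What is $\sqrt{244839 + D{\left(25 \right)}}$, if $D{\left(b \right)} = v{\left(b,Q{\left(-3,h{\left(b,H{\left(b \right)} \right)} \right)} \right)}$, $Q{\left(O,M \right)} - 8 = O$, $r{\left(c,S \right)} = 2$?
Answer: $\frac{\sqrt{55089105}}{15} \approx 494.81$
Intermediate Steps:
$H{\left(d \right)} = -6$ ($H{\left(d \right)} = -3 - 3 = -6$)
$h{\left(w,Z \right)} = w + 2 Z$ ($h{\left(w,Z \right)} = \left(Z + w\right) + Z = w + 2 Z$)
$Q{\left(O,M \right)} = 8 + O$
$v{\left(l,g \right)} = 3 - \frac{21 + l}{g + l}$ ($v{\left(l,g \right)} = 3 - \frac{l + 21}{g + l} = 3 - \frac{21 + l}{g + l}$)
$D{\left(b \right)} = \frac{-6 + 2 b}{5 + b}$ ($D{\left(b \right)} = \frac{-21 + 2 b + 3 \left(8 - 3\right)}{\left(8 - 3\right) + b} = \frac{-21 + 2 b + 3 \cdot 5}{5 + b} = \frac{-21 + 2 b + 15}{5 + b} = \frac{-6 + 2 b}{5 + b}$)
$\sqrt{244839 + D{\left(25 \right)}} = \sqrt{244839 + \frac{2 \left(-3 + 25\right)}{5 + 25}} = \sqrt{244839 + 2 \cdot \frac{1}{30} \cdot 22} = \sqrt{244839 + \frac{22}{15}} = \sqrt{\frac{3672607}{15}} = \frac{\sqrt{55089105}}{15}$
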